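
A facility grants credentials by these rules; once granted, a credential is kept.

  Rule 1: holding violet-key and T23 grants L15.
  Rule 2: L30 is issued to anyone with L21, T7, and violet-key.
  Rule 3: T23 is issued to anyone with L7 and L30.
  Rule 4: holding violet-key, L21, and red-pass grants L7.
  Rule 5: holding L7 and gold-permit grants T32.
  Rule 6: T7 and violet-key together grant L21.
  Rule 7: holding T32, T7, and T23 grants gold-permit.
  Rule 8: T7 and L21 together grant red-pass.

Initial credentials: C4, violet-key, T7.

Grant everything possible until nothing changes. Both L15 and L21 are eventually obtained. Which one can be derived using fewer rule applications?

L21

L21: Holding T7 and violet-key grants L21 (Rule 6). [1 rule application]
L15: Holding T7 and violet-key grants L21 (Rule 6). Holding L21, T7, and violet-key grants L30 (Rule 2). Holding T7 and L21 grants red-pass (Rule 8). Holding violet-key, L21, and red-pass grants L7 (Rule 4). Holding L7 and L30 grants T23 (Rule 3). Holding violet-key and T23 grants L15 (Rule 1). [6 rule applications]
L21 needs fewer.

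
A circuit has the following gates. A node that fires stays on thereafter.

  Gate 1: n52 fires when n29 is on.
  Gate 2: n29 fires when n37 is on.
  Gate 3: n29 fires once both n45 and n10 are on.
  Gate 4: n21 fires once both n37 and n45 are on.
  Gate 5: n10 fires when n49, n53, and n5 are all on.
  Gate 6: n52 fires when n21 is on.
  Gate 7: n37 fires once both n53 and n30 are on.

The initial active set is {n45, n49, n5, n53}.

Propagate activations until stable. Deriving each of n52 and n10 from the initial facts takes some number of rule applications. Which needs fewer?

n10

n10: n49, n53, and n5 are on, so n10 fires (Gate 5). [1 rule application]
n52: n49, n53, and n5 are on, so n10 fires (Gate 5). Gate 3: n45 and n10 on → n29 on. Gate 1: n29 on → n52 on. [3 rule applications]
n10 needs fewer.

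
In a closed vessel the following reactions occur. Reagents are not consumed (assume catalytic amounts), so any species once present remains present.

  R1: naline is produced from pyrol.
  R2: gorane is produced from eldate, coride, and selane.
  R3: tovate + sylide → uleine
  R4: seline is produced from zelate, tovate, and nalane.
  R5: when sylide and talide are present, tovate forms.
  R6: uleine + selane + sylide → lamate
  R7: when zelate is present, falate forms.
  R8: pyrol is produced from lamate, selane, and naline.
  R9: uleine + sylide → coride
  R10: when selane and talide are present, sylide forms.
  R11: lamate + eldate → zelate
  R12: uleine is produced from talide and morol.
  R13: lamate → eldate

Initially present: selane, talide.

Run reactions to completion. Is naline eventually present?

naline would need pyrol (R1), but pyrol never forms.

No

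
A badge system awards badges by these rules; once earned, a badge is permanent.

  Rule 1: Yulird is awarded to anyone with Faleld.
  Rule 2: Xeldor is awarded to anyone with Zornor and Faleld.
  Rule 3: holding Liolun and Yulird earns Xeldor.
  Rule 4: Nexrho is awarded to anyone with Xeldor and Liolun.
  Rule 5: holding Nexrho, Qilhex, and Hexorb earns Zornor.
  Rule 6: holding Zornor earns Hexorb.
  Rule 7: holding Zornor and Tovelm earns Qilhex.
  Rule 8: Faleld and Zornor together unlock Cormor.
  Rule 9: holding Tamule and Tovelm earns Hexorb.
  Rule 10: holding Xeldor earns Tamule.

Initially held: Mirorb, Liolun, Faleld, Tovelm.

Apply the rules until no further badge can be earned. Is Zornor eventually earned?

Zornor would need Nexrho, Qilhex, and Hexorb (Rule 5), but Qilhex is never earned.

No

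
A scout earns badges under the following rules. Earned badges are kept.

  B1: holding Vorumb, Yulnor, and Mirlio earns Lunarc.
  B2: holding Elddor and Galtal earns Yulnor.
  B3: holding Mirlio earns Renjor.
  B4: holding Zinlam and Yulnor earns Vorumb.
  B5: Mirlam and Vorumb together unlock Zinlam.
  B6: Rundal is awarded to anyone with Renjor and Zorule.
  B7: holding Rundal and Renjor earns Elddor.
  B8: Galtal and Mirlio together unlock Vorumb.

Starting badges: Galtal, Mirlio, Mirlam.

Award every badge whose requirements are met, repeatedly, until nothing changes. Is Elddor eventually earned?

No

Elddor would need Rundal and Renjor (B7), but Rundal is never earned.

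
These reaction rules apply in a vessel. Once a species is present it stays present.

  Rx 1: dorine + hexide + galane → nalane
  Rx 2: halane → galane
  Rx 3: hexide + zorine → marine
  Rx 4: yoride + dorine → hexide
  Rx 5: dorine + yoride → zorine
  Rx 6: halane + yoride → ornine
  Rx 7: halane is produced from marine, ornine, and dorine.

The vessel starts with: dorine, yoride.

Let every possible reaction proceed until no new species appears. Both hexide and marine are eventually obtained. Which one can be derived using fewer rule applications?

hexide

hexide: yoride and dorine present → hexide forms (Rx 4). [1 rule application]
marine: yoride and dorine present → hexide forms (Rx 4). dorine and yoride present → zorine forms (Rx 5). hexide and zorine present → marine forms (Rx 3). [3 rule applications]
hexide needs fewer.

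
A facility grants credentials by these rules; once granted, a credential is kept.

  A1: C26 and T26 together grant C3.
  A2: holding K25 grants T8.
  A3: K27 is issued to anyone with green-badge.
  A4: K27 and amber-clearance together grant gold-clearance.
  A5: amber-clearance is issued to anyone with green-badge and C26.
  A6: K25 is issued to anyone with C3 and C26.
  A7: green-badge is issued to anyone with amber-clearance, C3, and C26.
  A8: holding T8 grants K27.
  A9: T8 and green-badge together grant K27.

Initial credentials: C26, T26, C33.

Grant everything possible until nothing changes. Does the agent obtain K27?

Holding C26 and T26 grants C3 (A1).
Holding C3 and C26 grants K25 (A6).
Holding K25 grants T8 (A2).
Holding T8 grants K27 (A8).

Yes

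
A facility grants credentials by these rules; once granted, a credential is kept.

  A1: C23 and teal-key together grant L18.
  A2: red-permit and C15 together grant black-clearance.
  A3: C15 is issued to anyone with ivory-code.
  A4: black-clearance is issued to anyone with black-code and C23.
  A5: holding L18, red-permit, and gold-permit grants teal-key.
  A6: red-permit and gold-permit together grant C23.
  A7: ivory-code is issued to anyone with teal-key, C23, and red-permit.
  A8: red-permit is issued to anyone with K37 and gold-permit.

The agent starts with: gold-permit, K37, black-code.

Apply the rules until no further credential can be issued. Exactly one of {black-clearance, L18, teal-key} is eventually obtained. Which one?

black-clearance

Holding K37 and gold-permit grants red-permit (A8).
Holding red-permit and gold-permit grants C23 (A6).
Holding black-code and C23 grants black-clearance (A4).
teal-key would need L18, red-permit, and gold-permit (A5), but L18 is never granted. L18 would need C23 and teal-key (A1), but teal-key is never granted.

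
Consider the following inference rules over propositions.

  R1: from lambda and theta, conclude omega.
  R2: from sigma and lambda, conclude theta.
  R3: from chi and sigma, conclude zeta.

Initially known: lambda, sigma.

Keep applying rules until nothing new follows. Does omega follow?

Yes

sigma and lambda hold, so theta follows (R2).
From lambda and theta, R1 gives omega.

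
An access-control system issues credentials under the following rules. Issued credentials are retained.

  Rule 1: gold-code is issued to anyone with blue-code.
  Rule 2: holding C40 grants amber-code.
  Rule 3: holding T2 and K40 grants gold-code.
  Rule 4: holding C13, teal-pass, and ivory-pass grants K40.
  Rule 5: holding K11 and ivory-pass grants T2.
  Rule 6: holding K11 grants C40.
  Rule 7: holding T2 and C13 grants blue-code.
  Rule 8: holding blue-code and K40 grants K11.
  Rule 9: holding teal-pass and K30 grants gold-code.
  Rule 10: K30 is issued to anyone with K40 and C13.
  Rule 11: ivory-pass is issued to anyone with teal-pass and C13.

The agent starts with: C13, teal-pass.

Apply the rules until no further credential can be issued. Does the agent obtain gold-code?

Yes

Holding teal-pass and C13 grants ivory-pass (Rule 11).
Holding C13, teal-pass, and ivory-pass grants K40 (Rule 4).
Holding K40 and C13 grants K30 (Rule 10).
Holding teal-pass and K30 grants gold-code (Rule 9).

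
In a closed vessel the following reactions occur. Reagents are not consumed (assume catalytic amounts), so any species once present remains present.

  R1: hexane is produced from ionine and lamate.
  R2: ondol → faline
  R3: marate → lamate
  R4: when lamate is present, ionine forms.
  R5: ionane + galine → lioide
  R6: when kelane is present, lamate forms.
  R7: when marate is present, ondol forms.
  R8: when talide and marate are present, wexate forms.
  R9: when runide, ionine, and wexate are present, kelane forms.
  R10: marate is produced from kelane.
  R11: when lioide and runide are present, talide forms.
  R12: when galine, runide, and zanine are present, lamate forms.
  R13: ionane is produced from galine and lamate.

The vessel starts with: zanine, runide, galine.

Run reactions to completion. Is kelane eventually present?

No

kelane would need runide, ionine, and wexate (R9), but wexate never forms.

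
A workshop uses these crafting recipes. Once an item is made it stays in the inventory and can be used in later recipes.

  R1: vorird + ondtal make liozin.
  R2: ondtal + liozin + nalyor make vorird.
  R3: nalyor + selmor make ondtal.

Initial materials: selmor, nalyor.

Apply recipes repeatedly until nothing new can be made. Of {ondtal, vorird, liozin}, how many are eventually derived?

nalyor + selmor → ondtal (R3).
ondtal: reached.
vorird would need ondtal, liozin, and nalyor (R2), but liozin is never obtained.
liozin would need vorird and ondtal (R1), but vorird is never obtained.
Reached: ondtal — 1 of the 3.

1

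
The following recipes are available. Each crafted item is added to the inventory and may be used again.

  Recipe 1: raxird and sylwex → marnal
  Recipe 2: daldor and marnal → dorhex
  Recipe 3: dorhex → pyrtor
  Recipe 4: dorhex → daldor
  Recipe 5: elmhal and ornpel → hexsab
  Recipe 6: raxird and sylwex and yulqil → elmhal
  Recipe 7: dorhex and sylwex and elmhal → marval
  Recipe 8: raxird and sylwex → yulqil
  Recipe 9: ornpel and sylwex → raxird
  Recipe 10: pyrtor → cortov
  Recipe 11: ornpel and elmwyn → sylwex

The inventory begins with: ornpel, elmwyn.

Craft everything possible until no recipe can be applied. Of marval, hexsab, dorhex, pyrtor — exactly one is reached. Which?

hexsab

ornpel and elmwyn → sylwex (Recipe 11).
ornpel and sylwex → raxird (Recipe 9).
Using Recipe 8, raxird and sylwex make yulqil.
raxird and sylwex and yulqil → elmhal (Recipe 6).
elmhal and ornpel → hexsab (Recipe 5).
marval would need dorhex, sylwex, and elmhal (Recipe 7), but dorhex is never obtained. pyrtor would need dorhex (Recipe 3), but dorhex is never obtained. dorhex would need daldor and marnal (Recipe 2), but daldor is never obtained.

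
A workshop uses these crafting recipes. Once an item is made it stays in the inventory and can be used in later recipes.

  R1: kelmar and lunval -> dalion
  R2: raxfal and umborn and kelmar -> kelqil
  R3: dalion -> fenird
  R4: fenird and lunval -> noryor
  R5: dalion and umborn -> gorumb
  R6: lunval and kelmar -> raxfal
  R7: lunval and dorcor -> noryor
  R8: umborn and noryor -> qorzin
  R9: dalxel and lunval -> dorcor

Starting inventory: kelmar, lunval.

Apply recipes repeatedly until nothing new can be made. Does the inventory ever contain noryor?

Yes

Using R1, kelmar and lunval make dalion.
Using R3, dalion makes fenird.
fenird and lunval -> noryor (R4).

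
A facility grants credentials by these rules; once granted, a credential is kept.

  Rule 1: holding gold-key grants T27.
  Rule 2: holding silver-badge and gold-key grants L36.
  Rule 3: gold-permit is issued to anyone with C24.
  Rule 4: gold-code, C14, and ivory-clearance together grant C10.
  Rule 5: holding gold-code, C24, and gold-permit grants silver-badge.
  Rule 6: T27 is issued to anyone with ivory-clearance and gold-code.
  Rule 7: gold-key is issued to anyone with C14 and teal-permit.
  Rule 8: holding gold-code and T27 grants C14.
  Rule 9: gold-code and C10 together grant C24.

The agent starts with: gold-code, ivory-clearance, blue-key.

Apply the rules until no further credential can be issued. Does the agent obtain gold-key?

No

gold-key would need C14 and teal-permit (Rule 7), but teal-permit is never granted.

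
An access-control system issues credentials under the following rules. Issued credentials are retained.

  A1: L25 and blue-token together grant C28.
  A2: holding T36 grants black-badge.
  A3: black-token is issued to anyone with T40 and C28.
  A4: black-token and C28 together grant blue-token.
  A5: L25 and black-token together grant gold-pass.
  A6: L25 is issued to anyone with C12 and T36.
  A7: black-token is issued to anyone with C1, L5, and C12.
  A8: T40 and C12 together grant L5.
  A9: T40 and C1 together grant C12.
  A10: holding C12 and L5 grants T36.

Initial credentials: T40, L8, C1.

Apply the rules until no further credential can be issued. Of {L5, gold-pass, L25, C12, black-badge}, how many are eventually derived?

5

Holding T40 and C1 grants C12 (A9).
Holding T40 and C12 grants L5 (A8).
Holding C12 and L5 grants T36 (A10).
Holding C1, L5, and C12 grants black-token (A7).
Holding C12 and T36 grants L25 (A6).
Holding T36 grants black-badge (A2).
Holding L25 and black-token grants gold-pass (A5).
L5: reached.
gold-pass: reached.
L25: reached.
C12: reached.
black-badge: reached.
All 5 are reached.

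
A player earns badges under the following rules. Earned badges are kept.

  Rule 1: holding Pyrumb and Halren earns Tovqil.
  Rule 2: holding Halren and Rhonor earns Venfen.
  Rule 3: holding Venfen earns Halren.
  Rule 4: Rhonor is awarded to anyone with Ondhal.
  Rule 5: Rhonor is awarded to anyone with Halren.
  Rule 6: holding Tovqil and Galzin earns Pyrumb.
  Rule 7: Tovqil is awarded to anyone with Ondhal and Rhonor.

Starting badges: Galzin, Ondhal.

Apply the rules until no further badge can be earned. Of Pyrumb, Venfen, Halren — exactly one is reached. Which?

Pyrumb

With Ondhal, Rhonor is earned (Rule 4).
With Ondhal and Rhonor, Tovqil is earned (Rule 7).
With Tovqil and Galzin, Pyrumb is earned (Rule 6).
Halren would need Venfen (Rule 3), but Venfen is never earned. Venfen would need Halren and Rhonor (Rule 2), but Halren is never earned.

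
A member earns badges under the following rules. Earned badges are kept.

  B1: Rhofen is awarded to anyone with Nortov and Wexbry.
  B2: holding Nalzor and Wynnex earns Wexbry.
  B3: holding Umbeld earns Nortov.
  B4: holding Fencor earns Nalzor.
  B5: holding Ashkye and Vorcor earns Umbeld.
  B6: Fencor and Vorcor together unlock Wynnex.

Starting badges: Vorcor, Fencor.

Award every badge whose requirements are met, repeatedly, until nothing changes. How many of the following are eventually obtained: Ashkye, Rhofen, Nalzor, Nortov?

1

With Fencor, Nalzor is earned (B4).
No rule produces Ashkye, and it is not given.
Rhofen would need Nortov and Wexbry (B1), but Nortov is never earned.
Nalzor: reached.
Nortov would need Umbeld (B3), but Umbeld is never earned.
Reached: Nalzor — 1 of the 4.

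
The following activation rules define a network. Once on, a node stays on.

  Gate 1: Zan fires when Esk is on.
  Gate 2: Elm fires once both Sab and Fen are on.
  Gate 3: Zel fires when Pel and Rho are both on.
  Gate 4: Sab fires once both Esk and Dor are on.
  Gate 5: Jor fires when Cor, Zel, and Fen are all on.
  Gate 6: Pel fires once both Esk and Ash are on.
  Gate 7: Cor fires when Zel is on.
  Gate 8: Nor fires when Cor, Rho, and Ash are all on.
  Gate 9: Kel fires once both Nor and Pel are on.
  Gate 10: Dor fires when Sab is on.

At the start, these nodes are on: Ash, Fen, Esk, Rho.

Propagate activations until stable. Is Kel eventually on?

Gate 6: Esk and Ash on → Pel on.
Gate 3: Pel and Rho on → Zel on.
Zel is on, so Cor fires (Gate 7).
Gate 8: Cor, Rho, and Ash on → Nor on.
Nor and Pel are on, so Kel fires (Gate 9).

Yes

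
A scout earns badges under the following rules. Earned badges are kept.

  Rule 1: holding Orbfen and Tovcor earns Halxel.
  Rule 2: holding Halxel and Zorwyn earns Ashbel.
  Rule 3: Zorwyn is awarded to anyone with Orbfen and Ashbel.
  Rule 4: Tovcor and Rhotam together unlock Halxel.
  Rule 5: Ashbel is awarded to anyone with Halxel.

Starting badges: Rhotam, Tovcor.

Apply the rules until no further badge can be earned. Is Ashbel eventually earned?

Yes

With Tovcor and Rhotam, Halxel is earned (Rule 4).
With Halxel, Ashbel is earned (Rule 5).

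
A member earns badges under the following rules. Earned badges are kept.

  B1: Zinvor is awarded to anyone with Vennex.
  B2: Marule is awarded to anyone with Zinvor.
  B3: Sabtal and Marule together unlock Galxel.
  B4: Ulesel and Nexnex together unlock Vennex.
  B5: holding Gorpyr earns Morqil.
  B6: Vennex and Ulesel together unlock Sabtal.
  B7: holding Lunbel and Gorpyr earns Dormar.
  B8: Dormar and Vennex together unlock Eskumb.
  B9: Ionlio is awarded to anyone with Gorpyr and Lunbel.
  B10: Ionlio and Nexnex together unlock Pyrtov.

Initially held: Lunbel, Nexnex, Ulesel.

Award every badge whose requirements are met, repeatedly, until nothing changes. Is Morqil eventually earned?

No

Morqil would need Gorpyr (B5), but Gorpyr is never earned.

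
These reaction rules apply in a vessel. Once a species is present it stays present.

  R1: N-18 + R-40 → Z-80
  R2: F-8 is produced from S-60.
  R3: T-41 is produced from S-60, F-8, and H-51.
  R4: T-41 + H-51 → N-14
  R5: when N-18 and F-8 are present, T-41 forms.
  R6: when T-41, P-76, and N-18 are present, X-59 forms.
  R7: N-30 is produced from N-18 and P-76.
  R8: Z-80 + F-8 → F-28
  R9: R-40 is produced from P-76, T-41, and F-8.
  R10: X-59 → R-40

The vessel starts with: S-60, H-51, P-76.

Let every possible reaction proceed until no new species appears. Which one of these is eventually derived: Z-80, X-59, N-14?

S-60 present → F-8 forms (R2).
S-60, F-8, and H-51 present → T-41 forms (R3).
T-41 and H-51 present → N-14 forms (R4).
X-59 would need T-41, P-76, and N-18 (R6), but N-18 never forms. Z-80 would need N-18 and R-40 (R1), but N-18 never forms.

N-14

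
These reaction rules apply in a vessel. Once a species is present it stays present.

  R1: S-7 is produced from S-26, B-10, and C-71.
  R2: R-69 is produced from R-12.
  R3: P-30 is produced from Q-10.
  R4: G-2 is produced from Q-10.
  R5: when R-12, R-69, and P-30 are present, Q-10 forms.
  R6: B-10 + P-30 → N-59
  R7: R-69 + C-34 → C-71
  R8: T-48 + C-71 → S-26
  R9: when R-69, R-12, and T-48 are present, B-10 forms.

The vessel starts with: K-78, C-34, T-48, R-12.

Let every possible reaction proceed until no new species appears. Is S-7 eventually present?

Yes

R-12 present → R-69 forms (R2).
R-69, R-12, and T-48 present → B-10 forms (R9).
R-69 and C-34 present → C-71 forms (R7).
T-48 and C-71 present → S-26 forms (R8).
S-26, B-10, and C-71 present → S-7 forms (R1).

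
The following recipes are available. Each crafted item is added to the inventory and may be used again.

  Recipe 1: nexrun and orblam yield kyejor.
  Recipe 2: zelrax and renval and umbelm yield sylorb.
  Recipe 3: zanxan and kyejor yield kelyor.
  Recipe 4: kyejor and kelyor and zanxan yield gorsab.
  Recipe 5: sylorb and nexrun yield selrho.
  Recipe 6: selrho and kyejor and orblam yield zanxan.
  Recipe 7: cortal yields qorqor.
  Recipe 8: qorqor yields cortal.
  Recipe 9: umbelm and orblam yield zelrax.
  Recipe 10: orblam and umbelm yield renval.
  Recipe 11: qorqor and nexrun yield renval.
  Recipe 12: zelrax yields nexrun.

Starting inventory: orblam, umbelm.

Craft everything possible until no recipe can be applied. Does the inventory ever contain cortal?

No

cortal would need qorqor (Recipe 8), but qorqor is never obtained.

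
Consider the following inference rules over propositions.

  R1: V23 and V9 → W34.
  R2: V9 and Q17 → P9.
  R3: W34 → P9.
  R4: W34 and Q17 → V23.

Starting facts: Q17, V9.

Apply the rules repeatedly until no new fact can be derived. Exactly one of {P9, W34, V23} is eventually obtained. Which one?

From V9 and Q17, R2 gives P9.
V23 would need W34 and Q17 (R4), but W34 is never established. W34 would need V23 and V9 (R1), but V23 is never established.

P9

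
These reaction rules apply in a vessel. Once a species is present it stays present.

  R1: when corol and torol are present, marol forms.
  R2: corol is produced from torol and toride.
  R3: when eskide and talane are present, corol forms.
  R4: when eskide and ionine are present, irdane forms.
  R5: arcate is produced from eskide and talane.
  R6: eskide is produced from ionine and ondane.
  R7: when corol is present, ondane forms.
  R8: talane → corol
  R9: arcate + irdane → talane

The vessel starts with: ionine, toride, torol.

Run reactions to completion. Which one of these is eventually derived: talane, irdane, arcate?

torol and toride present → corol forms (R2).
corol present → ondane forms (R7).
ionine and ondane present → eskide forms (R6).
eskide and ionine present → irdane forms (R4).
talane would need arcate and irdane (R9), but arcate never forms. arcate would need eskide and talane (R5), but talane never forms.

irdane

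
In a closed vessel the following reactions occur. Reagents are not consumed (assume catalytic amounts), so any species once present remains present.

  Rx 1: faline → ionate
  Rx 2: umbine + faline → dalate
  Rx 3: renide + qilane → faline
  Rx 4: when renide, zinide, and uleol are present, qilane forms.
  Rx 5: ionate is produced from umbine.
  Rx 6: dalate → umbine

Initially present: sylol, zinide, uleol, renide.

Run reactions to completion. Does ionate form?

renide, zinide, and uleol present → qilane forms (Rx 4).
renide and qilane present → faline forms (Rx 3).
faline present → ionate forms (Rx 1).

Yes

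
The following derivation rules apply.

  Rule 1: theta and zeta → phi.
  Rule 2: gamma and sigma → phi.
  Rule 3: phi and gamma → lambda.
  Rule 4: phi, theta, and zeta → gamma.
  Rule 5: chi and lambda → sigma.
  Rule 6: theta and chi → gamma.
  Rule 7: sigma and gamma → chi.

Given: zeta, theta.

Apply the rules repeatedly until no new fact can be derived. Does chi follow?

chi would need sigma and gamma (Rule 7), but sigma is never established.

No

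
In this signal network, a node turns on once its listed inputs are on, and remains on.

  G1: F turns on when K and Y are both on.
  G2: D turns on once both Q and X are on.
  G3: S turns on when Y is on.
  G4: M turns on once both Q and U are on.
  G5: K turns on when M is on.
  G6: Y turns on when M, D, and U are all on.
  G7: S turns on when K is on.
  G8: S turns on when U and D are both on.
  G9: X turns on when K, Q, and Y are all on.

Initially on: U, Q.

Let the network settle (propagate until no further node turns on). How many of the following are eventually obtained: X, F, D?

0

X would need K, Q, and Y (G9), but Y never turns on.
F would need K and Y (G1), but Y never turns on.
D would need Q and X (G2), but X never turns on.
None of the 3 are reached.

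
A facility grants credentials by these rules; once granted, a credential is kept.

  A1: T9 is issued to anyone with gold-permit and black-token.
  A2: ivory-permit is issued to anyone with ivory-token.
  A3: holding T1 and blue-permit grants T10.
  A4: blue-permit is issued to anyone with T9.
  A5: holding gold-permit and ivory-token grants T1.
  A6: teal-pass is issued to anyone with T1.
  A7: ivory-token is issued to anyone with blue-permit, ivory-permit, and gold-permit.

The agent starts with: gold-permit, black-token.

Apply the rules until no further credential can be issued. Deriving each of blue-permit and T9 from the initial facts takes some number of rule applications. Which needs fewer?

T9: Holding gold-permit and black-token grants T9 (A1). [1 rule application]
blue-permit: Holding gold-permit and black-token grants T9 (A1). Holding T9 grants blue-permit (A4). [2 rule applications]
T9 needs fewer.

T9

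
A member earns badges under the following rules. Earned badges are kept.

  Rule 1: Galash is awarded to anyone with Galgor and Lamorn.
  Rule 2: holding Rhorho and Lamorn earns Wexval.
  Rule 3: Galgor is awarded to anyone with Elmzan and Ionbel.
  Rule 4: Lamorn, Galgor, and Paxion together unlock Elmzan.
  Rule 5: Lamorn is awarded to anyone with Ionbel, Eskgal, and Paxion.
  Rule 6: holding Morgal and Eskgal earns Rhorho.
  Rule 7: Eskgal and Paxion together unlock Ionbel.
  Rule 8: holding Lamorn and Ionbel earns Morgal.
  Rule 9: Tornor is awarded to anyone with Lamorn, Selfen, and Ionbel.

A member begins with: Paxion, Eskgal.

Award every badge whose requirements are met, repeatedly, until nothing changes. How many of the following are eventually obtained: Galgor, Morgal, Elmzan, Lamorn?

With Eskgal and Paxion, Ionbel is earned (Rule 7).
With Ionbel, Eskgal, and Paxion, Lamorn is earned (Rule 5).
With Lamorn and Ionbel, Morgal is earned (Rule 8).
Galgor would need Elmzan and Ionbel (Rule 3), but Elmzan is never earned.
Morgal: reached.
Elmzan would need Lamorn, Galgor, and Paxion (Rule 4), but Galgor is never earned.
Lamorn: reached.
Reached: Morgal and Lamorn — 2 of the 4.

2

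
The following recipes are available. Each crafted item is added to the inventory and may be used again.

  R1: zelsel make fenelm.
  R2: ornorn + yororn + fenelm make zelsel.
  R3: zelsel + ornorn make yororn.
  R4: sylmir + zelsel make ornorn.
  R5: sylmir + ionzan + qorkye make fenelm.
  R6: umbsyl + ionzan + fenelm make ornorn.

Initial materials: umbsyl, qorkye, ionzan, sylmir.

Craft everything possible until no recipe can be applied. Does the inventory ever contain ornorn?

sylmir + ionzan + qorkye → fenelm (R5).
umbsyl + ionzan + fenelm → ornorn (R6).

Yes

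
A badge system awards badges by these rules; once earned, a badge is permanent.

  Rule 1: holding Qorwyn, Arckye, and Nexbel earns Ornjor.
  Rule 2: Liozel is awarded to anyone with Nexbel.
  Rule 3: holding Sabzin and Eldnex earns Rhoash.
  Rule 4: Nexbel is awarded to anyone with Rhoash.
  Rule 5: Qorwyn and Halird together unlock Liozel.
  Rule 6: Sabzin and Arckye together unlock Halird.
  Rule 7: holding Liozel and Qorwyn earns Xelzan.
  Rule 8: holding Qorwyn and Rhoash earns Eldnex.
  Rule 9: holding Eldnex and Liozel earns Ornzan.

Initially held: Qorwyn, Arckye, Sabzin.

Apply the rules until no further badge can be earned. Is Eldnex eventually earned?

Eldnex would need Qorwyn and Rhoash (Rule 8), but Rhoash is never earned.

No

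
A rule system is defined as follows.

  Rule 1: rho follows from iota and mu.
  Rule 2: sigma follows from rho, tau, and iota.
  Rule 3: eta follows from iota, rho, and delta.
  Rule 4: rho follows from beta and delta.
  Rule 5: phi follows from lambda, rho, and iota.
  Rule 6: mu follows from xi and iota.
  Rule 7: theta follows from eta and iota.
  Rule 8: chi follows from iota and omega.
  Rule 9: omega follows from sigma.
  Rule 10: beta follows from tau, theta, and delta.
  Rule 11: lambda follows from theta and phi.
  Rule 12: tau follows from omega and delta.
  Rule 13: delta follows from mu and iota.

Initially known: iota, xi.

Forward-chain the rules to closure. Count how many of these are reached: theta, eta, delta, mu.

xi and iota hold, so mu follows (Rule 6).
From iota and mu, Rule 1 gives rho.
From mu and iota, Rule 13 gives delta.
From iota, rho, and delta, Rule 3 gives eta.
eta and iota hold, so theta follows (Rule 7).
theta: reached.
eta: reached.
delta: reached.
mu: reached.
All 4 are reached.

4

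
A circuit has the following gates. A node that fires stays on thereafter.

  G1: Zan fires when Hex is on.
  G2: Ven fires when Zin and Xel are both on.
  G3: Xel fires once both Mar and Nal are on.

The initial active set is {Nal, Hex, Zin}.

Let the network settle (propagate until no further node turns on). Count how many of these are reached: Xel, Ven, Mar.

0

Xel would need Mar and Nal (G3), but Mar never turns on.
Ven would need Zin and Xel (G2), but Xel never turns on.
No rule produces Mar, and it is not given.
None of the 3 are reached.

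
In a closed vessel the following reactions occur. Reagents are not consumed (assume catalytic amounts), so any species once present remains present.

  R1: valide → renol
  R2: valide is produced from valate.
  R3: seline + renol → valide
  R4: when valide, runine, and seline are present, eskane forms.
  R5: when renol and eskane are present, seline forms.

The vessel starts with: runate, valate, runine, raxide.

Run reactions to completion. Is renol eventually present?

valate present → valide forms (R2).
valide present → renol forms (R1).

Yes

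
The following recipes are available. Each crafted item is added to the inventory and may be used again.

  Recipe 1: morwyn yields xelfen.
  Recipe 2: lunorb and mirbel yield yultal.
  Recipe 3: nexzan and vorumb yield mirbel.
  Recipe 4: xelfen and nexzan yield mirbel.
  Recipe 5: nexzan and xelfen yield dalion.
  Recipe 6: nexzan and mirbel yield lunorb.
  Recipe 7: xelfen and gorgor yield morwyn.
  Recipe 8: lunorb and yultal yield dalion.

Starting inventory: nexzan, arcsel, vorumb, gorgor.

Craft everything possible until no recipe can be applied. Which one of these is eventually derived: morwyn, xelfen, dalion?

dalion

nexzan and vorumb → mirbel (Recipe 3).
Using Recipe 6, nexzan and mirbel make lunorb.
Using Recipe 2, lunorb and mirbel make yultal.
lunorb and yultal → dalion (Recipe 8).
morwyn would need xelfen and gorgor (Recipe 7), but xelfen is never obtained. xelfen would need morwyn (Recipe 1), but morwyn is never obtained.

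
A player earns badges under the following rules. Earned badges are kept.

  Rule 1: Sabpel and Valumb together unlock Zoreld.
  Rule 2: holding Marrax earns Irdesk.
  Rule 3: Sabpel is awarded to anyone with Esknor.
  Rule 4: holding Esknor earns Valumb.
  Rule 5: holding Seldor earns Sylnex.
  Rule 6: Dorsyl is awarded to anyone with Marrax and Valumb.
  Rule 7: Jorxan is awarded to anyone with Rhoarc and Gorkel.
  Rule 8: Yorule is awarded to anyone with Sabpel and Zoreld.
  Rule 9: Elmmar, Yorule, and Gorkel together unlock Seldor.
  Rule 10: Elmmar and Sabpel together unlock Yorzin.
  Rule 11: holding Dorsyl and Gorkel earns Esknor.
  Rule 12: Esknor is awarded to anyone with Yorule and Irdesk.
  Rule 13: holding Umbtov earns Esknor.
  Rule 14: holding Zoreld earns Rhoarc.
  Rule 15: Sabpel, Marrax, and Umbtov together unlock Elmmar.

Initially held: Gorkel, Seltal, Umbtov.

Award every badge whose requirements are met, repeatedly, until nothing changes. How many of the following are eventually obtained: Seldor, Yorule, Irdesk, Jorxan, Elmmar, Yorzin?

With Umbtov, Esknor is earned (Rule 13).
With Esknor, Sabpel is earned (Rule 3).
With Esknor, Valumb is earned (Rule 4).
With Sabpel and Valumb, Zoreld is earned (Rule 1).
With Zoreld, Rhoarc is earned (Rule 14).
With Sabpel and Zoreld, Yorule is earned (Rule 8).
With Rhoarc and Gorkel, Jorxan is earned (Rule 7).
Seldor would need Elmmar, Yorule, and Gorkel (Rule 9), but Elmmar is never earned.
Yorule: reached.
Irdesk would need Marrax (Rule 2), but Marrax is never earned.
Jorxan: reached.
Elmmar would need Sabpel, Marrax, and Umbtov (Rule 15), but Marrax is never earned.
Yorzin would need Elmmar and Sabpel (Rule 10), but Elmmar is never earned.
Reached: Yorule and Jorxan — 2 of the 6.

2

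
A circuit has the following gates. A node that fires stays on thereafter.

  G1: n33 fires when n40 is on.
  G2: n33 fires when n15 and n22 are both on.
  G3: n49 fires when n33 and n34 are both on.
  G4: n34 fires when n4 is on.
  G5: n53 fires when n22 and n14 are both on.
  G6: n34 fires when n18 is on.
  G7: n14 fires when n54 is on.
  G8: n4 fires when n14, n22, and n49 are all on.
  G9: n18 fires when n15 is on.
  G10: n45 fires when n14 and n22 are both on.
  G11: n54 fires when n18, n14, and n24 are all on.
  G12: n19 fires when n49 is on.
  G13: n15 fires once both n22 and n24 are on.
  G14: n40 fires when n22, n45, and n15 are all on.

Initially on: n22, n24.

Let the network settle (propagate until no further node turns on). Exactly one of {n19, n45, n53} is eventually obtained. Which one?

n22 and n24 are on, so n15 fires (G13).
G2: n15 and n22 on → n33 on.
G9: n15 on → n18 on.
n18 is on, so n34 fires (G6).
G3: n33 and n34 on → n49 on.
G12: n49 on → n19 on.
n53 would need n22 and n14 (G5), but n14 never turns on. n45 would need n14 and n22 (G10), but n14 never turns on.

n19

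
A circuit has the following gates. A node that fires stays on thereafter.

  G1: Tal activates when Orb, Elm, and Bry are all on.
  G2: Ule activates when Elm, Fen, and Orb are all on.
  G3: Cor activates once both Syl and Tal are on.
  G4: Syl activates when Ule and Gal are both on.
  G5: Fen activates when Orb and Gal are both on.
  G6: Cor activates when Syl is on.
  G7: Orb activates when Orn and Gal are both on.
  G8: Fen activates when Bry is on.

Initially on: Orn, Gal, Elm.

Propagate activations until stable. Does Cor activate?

G7: Orn and Gal on → Orb on.
Orb and Gal are on, so Fen activates (G5).
Elm, Fen, and Orb are on, so Ule activates (G2).
G4: Ule and Gal on → Syl on.
G6: Syl on → Cor on.

Yes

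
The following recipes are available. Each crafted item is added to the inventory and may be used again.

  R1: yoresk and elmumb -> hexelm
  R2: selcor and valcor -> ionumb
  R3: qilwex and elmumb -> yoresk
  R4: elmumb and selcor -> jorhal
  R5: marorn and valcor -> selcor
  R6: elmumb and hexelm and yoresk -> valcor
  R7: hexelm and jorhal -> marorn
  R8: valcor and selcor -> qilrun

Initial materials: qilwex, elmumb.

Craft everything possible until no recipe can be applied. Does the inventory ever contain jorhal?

jorhal would need elmumb and selcor (R4), but selcor is never obtained.

No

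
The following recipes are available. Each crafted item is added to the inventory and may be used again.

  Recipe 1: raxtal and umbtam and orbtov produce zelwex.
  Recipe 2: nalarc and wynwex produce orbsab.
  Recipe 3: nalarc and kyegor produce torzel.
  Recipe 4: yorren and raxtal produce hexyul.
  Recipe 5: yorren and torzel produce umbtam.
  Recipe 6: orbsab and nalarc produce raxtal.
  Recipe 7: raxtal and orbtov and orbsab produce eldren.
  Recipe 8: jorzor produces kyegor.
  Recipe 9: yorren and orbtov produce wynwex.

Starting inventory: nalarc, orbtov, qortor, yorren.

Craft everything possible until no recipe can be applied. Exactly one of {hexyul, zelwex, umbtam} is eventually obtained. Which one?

yorren and orbtov → wynwex (Recipe 9).
Using Recipe 2, nalarc and wynwex make orbsab.
orbsab and nalarc → raxtal (Recipe 6).
yorren and raxtal → hexyul (Recipe 4).
umbtam would need yorren and torzel (Recipe 5), but torzel is never obtained. zelwex would need raxtal, umbtam, and orbtov (Recipe 1), but umbtam is never obtained.

hexyul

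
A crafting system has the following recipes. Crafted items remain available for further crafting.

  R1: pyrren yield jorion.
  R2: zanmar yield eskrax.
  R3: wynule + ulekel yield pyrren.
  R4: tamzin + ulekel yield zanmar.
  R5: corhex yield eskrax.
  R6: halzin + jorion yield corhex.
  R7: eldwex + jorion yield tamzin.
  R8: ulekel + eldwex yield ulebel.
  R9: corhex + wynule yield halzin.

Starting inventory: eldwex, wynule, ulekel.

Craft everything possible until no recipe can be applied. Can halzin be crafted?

No

halzin would need corhex and wynule (R9), but corhex is never obtained.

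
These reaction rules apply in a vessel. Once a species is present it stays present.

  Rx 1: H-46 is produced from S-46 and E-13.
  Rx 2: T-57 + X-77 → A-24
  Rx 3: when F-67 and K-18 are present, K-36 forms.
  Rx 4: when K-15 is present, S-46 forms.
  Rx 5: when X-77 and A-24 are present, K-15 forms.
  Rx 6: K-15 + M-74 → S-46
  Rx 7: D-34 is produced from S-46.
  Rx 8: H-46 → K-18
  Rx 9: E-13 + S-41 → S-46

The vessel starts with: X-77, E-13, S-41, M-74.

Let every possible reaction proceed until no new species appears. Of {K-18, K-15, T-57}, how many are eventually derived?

1

E-13 and S-41 present → S-46 forms (Rx 9).
S-46 and E-13 present → H-46 forms (Rx 1).
H-46 present → K-18 forms (Rx 8).
K-18: reached.
K-15 would need X-77 and A-24 (Rx 5), but A-24 never forms.
No rule produces T-57, and it is not given.
Reached: K-18 — 1 of the 3.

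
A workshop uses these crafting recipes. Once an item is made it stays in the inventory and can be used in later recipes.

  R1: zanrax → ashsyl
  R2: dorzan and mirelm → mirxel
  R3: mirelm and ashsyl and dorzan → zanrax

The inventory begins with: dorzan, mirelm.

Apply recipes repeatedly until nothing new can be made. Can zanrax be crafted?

zanrax would need mirelm, ashsyl, and dorzan (R3), but ashsyl is never obtained.

No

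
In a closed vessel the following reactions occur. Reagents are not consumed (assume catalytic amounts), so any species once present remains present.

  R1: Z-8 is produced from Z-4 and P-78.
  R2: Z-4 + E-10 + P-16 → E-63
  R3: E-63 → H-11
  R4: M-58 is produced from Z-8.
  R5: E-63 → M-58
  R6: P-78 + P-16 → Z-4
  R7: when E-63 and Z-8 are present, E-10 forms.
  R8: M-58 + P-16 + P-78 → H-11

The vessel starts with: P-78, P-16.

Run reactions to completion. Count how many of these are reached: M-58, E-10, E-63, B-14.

P-78 and P-16 present → Z-4 forms (R6).
Z-4 and P-78 present → Z-8 forms (R1).
Z-8 present → M-58 forms (R4).
M-58: reached.
E-10 would need E-63 and Z-8 (R7), but E-63 never forms.
E-63 would need Z-4, E-10, and P-16 (R2), but E-10 never forms.
No rule produces B-14, and it is not given.
Reached: M-58 — 1 of the 4.

1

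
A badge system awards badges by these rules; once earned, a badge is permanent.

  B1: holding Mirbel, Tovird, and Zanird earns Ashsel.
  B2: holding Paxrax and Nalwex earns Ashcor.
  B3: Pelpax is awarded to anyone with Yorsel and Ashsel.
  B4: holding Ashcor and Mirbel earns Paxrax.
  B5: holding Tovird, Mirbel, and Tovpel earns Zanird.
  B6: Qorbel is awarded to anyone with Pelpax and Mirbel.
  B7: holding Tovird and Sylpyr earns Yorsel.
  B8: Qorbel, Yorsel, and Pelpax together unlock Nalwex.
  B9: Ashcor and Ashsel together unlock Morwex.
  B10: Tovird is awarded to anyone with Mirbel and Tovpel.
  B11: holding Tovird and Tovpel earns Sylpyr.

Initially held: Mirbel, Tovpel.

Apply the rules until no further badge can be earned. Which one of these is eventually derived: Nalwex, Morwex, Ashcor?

Nalwex

With Mirbel and Tovpel, Tovird is earned (B10).
With Tovird, Mirbel, and Tovpel, Zanird is earned (B5).
With Tovird and Tovpel, Sylpyr is earned (B11).
With Mirbel, Tovird, and Zanird, Ashsel is earned (B1).
With Tovird and Sylpyr, Yorsel is earned (B7).
With Yorsel and Ashsel, Pelpax is earned (B3).
With Pelpax and Mirbel, Qorbel is earned (B6).
With Qorbel, Yorsel, and Pelpax, Nalwex is earned (B8).
Morwex would need Ashcor and Ashsel (B9), but Ashcor is never earned. Ashcor would need Paxrax and Nalwex (B2), but Paxrax is never earned.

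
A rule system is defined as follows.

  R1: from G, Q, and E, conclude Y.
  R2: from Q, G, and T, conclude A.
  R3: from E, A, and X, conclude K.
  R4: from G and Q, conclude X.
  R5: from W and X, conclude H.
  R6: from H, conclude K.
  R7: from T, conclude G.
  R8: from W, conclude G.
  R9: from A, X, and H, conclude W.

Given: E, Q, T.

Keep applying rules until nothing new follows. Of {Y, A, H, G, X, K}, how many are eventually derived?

From T, R7 gives G.
From G, Q, and E, R1 gives Y.
Q, G, and T hold, so A follows (R2).
From G and Q, R4 gives X.
E, A, and X hold, so K follows (R3).
Y: reached.
A: reached.
H would need W and X (R5), but W is never established.
G: reached.
X: reached.
K: reached.
Reached: Y, A, G, X, and K — 5 of the 6.

5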